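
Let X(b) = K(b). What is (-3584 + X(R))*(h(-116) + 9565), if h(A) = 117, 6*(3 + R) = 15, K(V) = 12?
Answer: -34584104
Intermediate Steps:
R = -½ (R = -3 + (⅙)*15 = -3 + 5/2 = -½ ≈ -0.50000)
X(b) = 12
(-3584 + X(R))*(h(-116) + 9565) = (-3584 + 12)*(117 + 9565) = -3572*9682 = -34584104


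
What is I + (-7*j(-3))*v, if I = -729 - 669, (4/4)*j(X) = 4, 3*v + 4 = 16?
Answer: -1510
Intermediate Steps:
v = 4 (v = -4/3 + (⅓)*16 = -4/3 + 16/3 = 4)
j(X) = 4
I = -1398
I + (-7*j(-3))*v = -1398 - 7*4*4 = -1398 - 28*4 = -1398 - 112 = -1510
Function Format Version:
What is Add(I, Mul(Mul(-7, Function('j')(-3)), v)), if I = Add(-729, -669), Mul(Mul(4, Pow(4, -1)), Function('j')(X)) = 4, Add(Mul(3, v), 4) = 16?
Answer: -1510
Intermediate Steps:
v = 4 (v = Add(Rational(-4, 3), Mul(Rational(1, 3), 16)) = Add(Rational(-4, 3), Rational(16, 3)) = 4)
Function('j')(X) = 4
I = -1398
Add(I, Mul(Mul(-7, Function('j')(-3)), v)) = Add(-1398, Mul(Mul(-7, 4), 4)) = Add(-1398, Mul(-28, 4)) = Add(-1398, -112) = -1510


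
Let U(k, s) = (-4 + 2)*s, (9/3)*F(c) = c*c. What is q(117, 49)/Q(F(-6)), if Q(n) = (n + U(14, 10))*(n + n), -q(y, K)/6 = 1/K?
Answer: 1/1568 ≈ 0.00063775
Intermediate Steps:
F(c) = c²/3 (F(c) = (c*c)/3 = c²/3)
U(k, s) = -2*s
q(y, K) = -6/K
Q(n) = 2*n*(-20 + n) (Q(n) = (n - 2*10)*(n + n) = (n - 20)*(2*n) = (-20 + n)*(2*n) = 2*n*(-20 + n))
q(117, 49)/Q(F(-6)) = (-6/49)/((2*((⅓)*(-6)²)*(-20 + (⅓)*(-6)²))) = (-6*1/49)/((2*((⅓)*36)*(-20 + (⅓)*36))) = -6*1/(24*(-20 + 12))/49 = -6/(49*(2*12*(-8))) = -6/49/(-192) = -6/49*(-1/192) = 1/1568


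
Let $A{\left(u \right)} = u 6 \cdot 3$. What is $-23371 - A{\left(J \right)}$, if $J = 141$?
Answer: $-25909$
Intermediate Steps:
$A{\left(u \right)} = 18 u$ ($A{\left(u \right)} = 6 u 3 = 18 u$)
$-23371 - A{\left(J \right)} = -23371 - 18 \cdot 141 = -23371 - 2538 = -25909$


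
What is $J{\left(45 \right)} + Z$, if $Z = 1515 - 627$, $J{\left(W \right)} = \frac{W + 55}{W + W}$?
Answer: $\frac{8002}{9} \approx 889.11$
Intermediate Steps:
$J{\left(W \right)} = \frac{55 + W}{2 W}$
$Z = 888$ ($Z = 1515 - 627 = 888$)
$J{\left(45 \right)} + Z = \frac{55 + 45}{2 \cdot 45} + 888 = \frac{1}{2} \cdot \frac{1}{45} \cdot 100 + 888 = \frac{10}{9} + 888 = \frac{8002}{9}$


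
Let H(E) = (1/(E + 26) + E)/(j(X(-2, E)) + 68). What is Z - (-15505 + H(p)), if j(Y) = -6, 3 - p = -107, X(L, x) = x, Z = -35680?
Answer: -170130561/8432 ≈ -20177.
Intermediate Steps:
p = 110 (p = 3 - 1*(-107) = 3 + 107 = 110)
H(E) = E/62 + 1/(62*(26 + E)) (H(E) = (1/(E + 26) + E)/(-6 + 68) = (1/(26 + E) + E)/62 = (E + 1/(26 + E))*(1/62) = E/62 + 1/(62*(26 + E)))
Z - (-15505 + H(p)) = -35680 - (-15505 + (1 + 110**2 + 26*110)/(62*(26 + 110))) = -35680 - (-15505 + (1/62)*(1 + 12100 + 2860)/136) = -35680 - (-15505 + (1/62)*(1/136)*14961) = -35680 - (-15505 + 14961/8432) = -35680 - 1*(-130723199/8432) = -35680 + 130723199/8432 = -170130561/8432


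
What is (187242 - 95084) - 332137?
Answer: -239979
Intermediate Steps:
(187242 - 95084) - 332137 = 92158 - 332137 = -239979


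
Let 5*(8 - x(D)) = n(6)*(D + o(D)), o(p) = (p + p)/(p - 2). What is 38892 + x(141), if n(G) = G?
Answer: 26916214/695 ≈ 38728.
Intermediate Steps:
o(p) = 2*p/(-2 + p) (o(p) = (2*p)/(-2 + p) = 2*p/(-2 + p))
x(D) = 8 - 6*D/5 - 12*D/(5*(-2 + D)) (x(D) = 8 - 6*(D + 2*D/(-2 + D))/5 = 8 - (6*D + 12*D/(-2 + D))/5 = 8 + (-6*D/5 - 12*D/(5*(-2 + D))) = 8 - 6*D/5 - 12*D/(5*(-2 + D)))
38892 + x(141) = 38892 + 2*(-40 - 3*141² + 20*141)/(5*(-2 + 141)) = 38892 + (⅖)*(-40 - 3*19881 + 2820)/139 = 38892 + (⅖)*(1/139)*(-40 - 59643 + 2820) = 38892 + (⅖)*(1/139)*(-56863) = 38892 - 113726/695 = 26916214/695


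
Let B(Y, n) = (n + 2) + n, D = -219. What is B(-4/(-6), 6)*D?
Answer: -3066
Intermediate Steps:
B(Y, n) = 2 + 2*n (B(Y, n) = (2 + n) + n = 2 + 2*n)
B(-4/(-6), 6)*D = (2 + 2*6)*(-219) = (2 + 12)*(-219) = 14*(-219) = -3066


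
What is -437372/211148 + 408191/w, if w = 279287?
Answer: -8990900124/14742722869 ≈ -0.60985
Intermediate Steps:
-437372/211148 + 408191/w = -437372/211148 + 408191/279287 = -437372*1/211148 + 408191*(1/279287) = -109343/52787 + 408191/279287 = -8990900124/14742722869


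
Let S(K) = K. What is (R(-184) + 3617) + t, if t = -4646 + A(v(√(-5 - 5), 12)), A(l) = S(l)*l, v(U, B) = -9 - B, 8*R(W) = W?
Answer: -611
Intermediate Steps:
R(W) = W/8
A(l) = l² (A(l) = l*l = l²)
t = -4205 (t = -4646 + (-9 - 1*12)² = -4646 + (-9 - 12)² = -4646 + (-21)² = -4646 + 441 = -4205)
(R(-184) + 3617) + t = ((⅛)*(-184) + 3617) - 4205 = (-23 + 3617) - 4205 = 3594 - 4205 = -611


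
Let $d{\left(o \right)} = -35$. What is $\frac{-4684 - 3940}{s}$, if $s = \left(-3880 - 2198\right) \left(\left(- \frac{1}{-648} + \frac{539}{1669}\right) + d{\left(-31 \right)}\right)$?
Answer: $- \frac{1554493248}{37989504727} \approx -0.040919$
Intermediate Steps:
$s = \frac{37989504727}{180252}$ ($s = \left(-3880 - 2198\right) \left(\left(- \frac{1}{-648} + \frac{539}{1669}\right) - 35\right) = - 6078 \left(\left(\left(-1\right) \left(- \frac{1}{648}\right) + 539 \cdot \frac{1}{1669}\right) - 35\right) = - 6078 \left(\left(\frac{1}{648} + \frac{539}{1669}\right) - 35\right) = - 6078 \left(\frac{350941}{1081512} - 35\right) = \left(-6078\right) \left(- \frac{37501979}{1081512}\right) = \frac{37989504727}{180252} \approx 2.1076 \cdot 10^{5}$)
$\frac{-4684 - 3940}{s} = \frac{-4684 - 3940}{\frac{37989504727}{180252}} = \left(-8624\right) \frac{180252}{37989504727} = - \frac{1554493248}{37989504727}$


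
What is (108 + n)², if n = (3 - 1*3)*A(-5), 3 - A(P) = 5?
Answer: 11664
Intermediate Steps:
A(P) = -2 (A(P) = 3 - 1*5 = 3 - 5 = -2)
n = 0 (n = (3 - 1*3)*(-2) = (3 - 3)*(-2) = 0*(-2) = 0)
(108 + n)² = (108 + 0)² = 108² = 11664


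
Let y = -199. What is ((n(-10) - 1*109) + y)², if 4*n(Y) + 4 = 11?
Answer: 1500625/16 ≈ 93789.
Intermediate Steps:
n(Y) = 7/4 (n(Y) = -1 + (¼)*11 = -1 + 11/4 = 7/4)
((n(-10) - 1*109) + y)² = ((7/4 - 1*109) - 199)² = ((7/4 - 109) - 199)² = (-429/4 - 199)² = (-1225/4)² = 1500625/16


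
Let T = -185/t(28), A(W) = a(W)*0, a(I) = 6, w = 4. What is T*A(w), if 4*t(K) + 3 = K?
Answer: 0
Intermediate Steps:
t(K) = -¾ + K/4
A(W) = 0 (A(W) = 6*0 = 0)
T = -148/5 (T = -185/(-¾ + (¼)*28) = -185/(-¾ + 7) = -185/25/4 = -185*4/25 = -148/5 ≈ -29.600)
T*A(w) = -148/5*0 = 0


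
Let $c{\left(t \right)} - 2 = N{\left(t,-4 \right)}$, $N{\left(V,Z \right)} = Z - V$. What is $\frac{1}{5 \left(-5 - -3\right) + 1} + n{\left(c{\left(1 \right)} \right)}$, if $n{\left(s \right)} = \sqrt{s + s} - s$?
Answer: $\frac{26}{9} + i \sqrt{6} \approx 2.8889 + 2.4495 i$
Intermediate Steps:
$c{\left(t \right)} = -2 - t$ ($c{\left(t \right)} = 2 - \left(4 + t\right) = -2 - t$)
$n{\left(s \right)} = - s + \sqrt{2} \sqrt{s}$ ($n{\left(s \right)} = \sqrt{2 s} - s = \sqrt{2} \sqrt{s} - s = - s + \sqrt{2} \sqrt{s}$)
$\frac{1}{5 \left(-5 - -3\right) + 1} + n{\left(c{\left(1 \right)} \right)} = \frac{1}{5 \left(-5 - -3\right) + 1} - \left(-2 - 1 - \sqrt{2} \sqrt{-2 - 1}\right) = \frac{1}{5 \left(-5 + 3\right) + 1} + \left(- (-2 - 1) + \sqrt{2} \sqrt{-2 - 1}\right) = \frac{1}{5 \left(-2\right) + 1} + \left(\left(-1\right) \left(-3\right) + \sqrt{2} \sqrt{-3}\right) = \frac{1}{-10 + 1} + \left(3 + \sqrt{2} i \sqrt{3}\right) = \frac{1}{-9} + \left(3 + i \sqrt{6}\right) = - \frac{1}{9} + \left(3 + i \sqrt{6}\right) = \frac{26}{9} + i \sqrt{6}$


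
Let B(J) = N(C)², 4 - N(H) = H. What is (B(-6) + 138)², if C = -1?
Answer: 26569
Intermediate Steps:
N(H) = 4 - H
B(J) = 25 (B(J) = (4 - 1*(-1))² = (4 + 1)² = 5² = 25)
(B(-6) + 138)² = (25 + 138)² = 163² = 26569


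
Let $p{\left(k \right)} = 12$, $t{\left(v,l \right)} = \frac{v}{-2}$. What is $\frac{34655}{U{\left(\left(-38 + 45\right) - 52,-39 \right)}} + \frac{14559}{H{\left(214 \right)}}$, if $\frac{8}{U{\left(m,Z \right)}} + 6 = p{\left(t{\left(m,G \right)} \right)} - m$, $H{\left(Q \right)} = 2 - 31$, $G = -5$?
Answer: $\frac{51138273}{232} \approx 2.2042 \cdot 10^{5}$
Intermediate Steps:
$t{\left(v,l \right)} = - \frac{v}{2}$ ($t{\left(v,l \right)} = v \left(- \frac{1}{2}\right) = - \frac{v}{2}$)
$H{\left(Q \right)} = -29$
$U{\left(m,Z \right)} = \frac{8}{6 - m}$ ($U{\left(m,Z \right)} = \frac{8}{-6 - \left(-12 + m\right)} = \frac{8}{6 - m}$)
$\frac{34655}{U{\left(\left(-38 + 45\right) - 52,-39 \right)}} + \frac{14559}{H{\left(214 \right)}} = \frac{34655}{\left(-8\right) \frac{1}{-6 + \left(\left(-38 + 45\right) - 52\right)}} + \frac{14559}{-29} = \frac{34655}{\left(-8\right) \frac{1}{-6 + \left(7 - 52\right)}} + 14559 \left(- \frac{1}{29}\right) = \frac{34655}{\left(-8\right) \frac{1}{-6 - 45}} - \frac{14559}{29} = \frac{34655}{\left(-8\right) \frac{1}{-51}} - \frac{14559}{29} = \frac{34655}{\left(-8\right) \left(- \frac{1}{51}\right)} - \frac{14559}{29} = \frac{34655}{\frac{8}{51}} - \frac{14559}{29} = 34655 \cdot \frac{51}{8} - \frac{14559}{29} = \frac{1767405}{8} - \frac{14559}{29} = \frac{51138273}{232}$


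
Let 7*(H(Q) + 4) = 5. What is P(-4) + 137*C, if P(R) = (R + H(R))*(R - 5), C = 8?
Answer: 8131/7 ≈ 1161.6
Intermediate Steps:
H(Q) = -23/7 (H(Q) = -4 + (⅐)*5 = -4 + 5/7 = -23/7)
P(R) = (-5 + R)*(-23/7 + R) (P(R) = (R - 23/7)*(R - 5) = (-23/7 + R)*(-5 + R) = (-5 + R)*(-23/7 + R))
P(-4) + 137*C = (115/7 + (-4)² - 58/7*(-4)) + 137*8 = (115/7 + 16 + 232/7) + 1096 = 459/7 + 1096 = 8131/7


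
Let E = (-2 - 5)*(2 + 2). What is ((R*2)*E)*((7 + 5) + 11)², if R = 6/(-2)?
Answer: 88872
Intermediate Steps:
R = -3 (R = 6*(-½) = -3)
E = -28 (E = -7*4 = -28)
((R*2)*E)*((7 + 5) + 11)² = (-3*2*(-28))*((7 + 5) + 11)² = (-6*(-28))*(12 + 11)² = 168*23² = 168*529 = 88872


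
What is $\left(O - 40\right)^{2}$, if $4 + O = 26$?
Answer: $324$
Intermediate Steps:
$O = 22$ ($O = -4 + 26 = 22$)
$\left(O - 40\right)^{2} = \left(22 - 40\right)^{2} = \left(-18\right)^{2} = 324$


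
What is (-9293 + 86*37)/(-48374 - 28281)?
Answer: 6111/76655 ≈ 0.079721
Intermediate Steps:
(-9293 + 86*37)/(-48374 - 28281) = (-9293 + 3182)/(-76655) = -6111*(-1/76655) = 6111/76655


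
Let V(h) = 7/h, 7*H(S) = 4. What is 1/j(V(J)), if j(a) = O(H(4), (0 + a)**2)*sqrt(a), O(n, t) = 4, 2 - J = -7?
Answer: 3*sqrt(7)/28 ≈ 0.28347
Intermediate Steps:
H(S) = 4/7 (H(S) = (1/7)*4 = 4/7)
J = 9 (J = 2 - 1*(-7) = 2 + 7 = 9)
j(a) = 4*sqrt(a)
1/j(V(J)) = 1/(4*sqrt(7/9)) = 1/(4*(sqrt(7)/3)) = 1/(4*sqrt(7)/3) = 3*sqrt(7)/28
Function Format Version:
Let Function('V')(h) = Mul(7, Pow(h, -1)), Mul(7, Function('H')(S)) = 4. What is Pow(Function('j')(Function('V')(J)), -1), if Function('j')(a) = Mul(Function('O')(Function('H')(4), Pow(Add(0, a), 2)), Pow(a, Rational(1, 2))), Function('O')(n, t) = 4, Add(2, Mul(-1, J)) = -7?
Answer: Mul(Rational(3, 28), Pow(7, Rational(1, 2))) ≈ 0.28347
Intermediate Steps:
Function('H')(S) = Rational(4, 7) (Function('H')(S) = Mul(Rational(1, 7), 4) = Rational(4, 7))
J = 9 (J = Add(2, Mul(-1, -7)) = Add(2, 7) = 9)
Function('j')(a) = Mul(4, Pow(a, Rational(1, 2)))
Pow(Function('j')(Function('V')(J)), -1) = Pow(Mul(4, Pow(Mul(7, Pow(9, -1)), Rational(1, 2))), -1) = Pow(Mul(4, Pow(Mul(7, Rational(1, 9)), Rational(1, 2))), -1) = Pow(Mul(4, Pow(Rational(7, 9), Rational(1, 2))), -1) = Pow(Mul(4, Mul(Rational(1, 3), Pow(7, Rational(1, 2)))), -1) = Pow(Mul(Rational(4, 3), Pow(7, Rational(1, 2))), -1) = Mul(Rational(3, 28), Pow(7, Rational(1, 2)))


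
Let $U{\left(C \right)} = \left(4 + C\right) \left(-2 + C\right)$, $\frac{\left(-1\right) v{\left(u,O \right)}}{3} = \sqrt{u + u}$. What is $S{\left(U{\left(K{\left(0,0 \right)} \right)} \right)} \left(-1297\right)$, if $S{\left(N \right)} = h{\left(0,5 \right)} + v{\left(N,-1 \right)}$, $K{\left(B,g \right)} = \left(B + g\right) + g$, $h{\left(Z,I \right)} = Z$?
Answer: $15564 i \approx 15564.0 i$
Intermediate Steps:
$v{\left(u,O \right)} = - 3 \sqrt{2} \sqrt{u}$ ($v{\left(u,O \right)} = - 3 \sqrt{u + u} = - 3 \sqrt{2 u} = - 3 \sqrt{2} \sqrt{u}$)
$K{\left(B,g \right)} = B + 2 g$
$U{\left(C \right)} = \left(-2 + C\right) \left(4 + C\right)$
$S{\left(N \right)} = - 3 \sqrt{2} \sqrt{N}$ ($S{\left(N \right)} = 0 - 3 \sqrt{2} \sqrt{N} = - 3 \sqrt{2} \sqrt{N}$)
$S{\left(U{\left(K{\left(0,0 \right)} \right)} \right)} \left(-1297\right) = - 3 \sqrt{2} \sqrt{-8 + \left(0 + 2 \cdot 0\right)^{2} + 2 \left(0 + 2 \cdot 0\right)} \left(-1297\right) = - 3 \sqrt{2} \sqrt{-8 + \left(0 + 0\right)^{2} + 2 \left(0 + 0\right)} \left(-1297\right) = - 3 \sqrt{2} \sqrt{-8 + 0^{2} + 2 \cdot 0} \left(-1297\right) = - 3 \sqrt{2} \sqrt{-8 + 0 + 0} \left(-1297\right) = - 3 \sqrt{2} \sqrt{-8} \left(-1297\right) = - 3 \sqrt{2} \cdot 2 i \sqrt{2} \left(-1297\right) = - 12 i \left(-1297\right) = 15564 i$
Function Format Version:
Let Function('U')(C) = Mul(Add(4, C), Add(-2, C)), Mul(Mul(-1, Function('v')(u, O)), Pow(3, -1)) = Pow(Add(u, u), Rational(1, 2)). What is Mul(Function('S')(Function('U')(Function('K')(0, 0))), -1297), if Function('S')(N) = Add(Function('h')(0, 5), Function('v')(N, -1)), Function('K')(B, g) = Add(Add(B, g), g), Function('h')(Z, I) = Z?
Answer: Mul(15564, I) ≈ Mul(15564., I)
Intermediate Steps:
Function('v')(u, O) = Mul(-3, Pow(2, Rational(1, 2)), Pow(u, Rational(1, 2))) (Function('v')(u, O) = Mul(-3, Pow(Add(u, u), Rational(1, 2))) = Mul(-3, Pow(Mul(2, u), Rational(1, 2))) = Mul(-3, Mul(Pow(2, Rational(1, 2)), Pow(u, Rational(1, 2)))) = Mul(-3, Pow(2, Rational(1, 2)), Pow(u, Rational(1, 2))))
Function('K')(B, g) = Add(B, Mul(2, g))
Function('U')(C) = Mul(Add(-2, C), Add(4, C))
Function('S')(N) = Mul(-3, Pow(2, Rational(1, 2)), Pow(N, Rational(1, 2))) (Function('S')(N) = Add(0, Mul(-3, Pow(2, Rational(1, 2)), Pow(N, Rational(1, 2)))) = Mul(-3, Pow(2, Rational(1, 2)), Pow(N, Rational(1, 2))))
Mul(Function('S')(Function('U')(Function('K')(0, 0))), -1297) = Mul(Mul(-3, Pow(2, Rational(1, 2)), Pow(Add(-8, Pow(Add(0, Mul(2, 0)), 2), Mul(2, Add(0, Mul(2, 0)))), Rational(1, 2))), -1297) = Mul(Mul(-3, Pow(2, Rational(1, 2)), Pow(Add(-8, Pow(Add(0, 0), 2), Mul(2, Add(0, 0))), Rational(1, 2))), -1297) = Mul(Mul(-3, Pow(2, Rational(1, 2)), Pow(Add(-8, Pow(0, 2), Mul(2, 0)), Rational(1, 2))), -1297) = Mul(Mul(-3, Pow(2, Rational(1, 2)), Pow(Add(-8, 0, 0), Rational(1, 2))), -1297) = Mul(Mul(-3, Pow(2, Rational(1, 2)), Pow(-8, Rational(1, 2))), -1297) = Mul(Mul(-3, Pow(2, Rational(1, 2)), Mul(2, I, Pow(2, Rational(1, 2)))), -1297) = Mul(Mul(-12, I), -1297) = Mul(15564, I)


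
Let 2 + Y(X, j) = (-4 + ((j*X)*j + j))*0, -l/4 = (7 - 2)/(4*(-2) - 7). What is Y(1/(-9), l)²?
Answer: 4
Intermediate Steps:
l = 4/3 (l = -4*(7 - 2)/(4*(-2) - 7) = -20/(-8 - 7) = -20/(-15) = -20*(-1)/15 = -4*(-⅓) = 4/3 ≈ 1.3333)
Y(X, j) = -2 (Y(X, j) = -2 + (-4 + ((j*X)*j + j))*0 = -2 + (-4 + ((X*j)*j + j))*0 = -2 + (-4 + (X*j² + j))*0 = -2 + (-4 + (j + X*j²))*0 = -2 + (-4 + j + X*j²)*0 = -2 + 0 = -2)
Y(1/(-9), l)² = (-2)² = 4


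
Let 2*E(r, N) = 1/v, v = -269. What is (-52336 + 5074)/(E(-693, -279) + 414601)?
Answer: -8475652/74351779 ≈ -0.11399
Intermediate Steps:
E(r, N) = -1/538 (E(r, N) = (½)/(-269) = (½)*(-1/269) = -1/538)
(-52336 + 5074)/(E(-693, -279) + 414601) = (-52336 + 5074)/(-1/538 + 414601) = -47262/223055337/538 = -47262*538/223055337 = -8475652/74351779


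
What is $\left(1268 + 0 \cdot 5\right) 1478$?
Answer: $1874104$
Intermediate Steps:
$\left(1268 + 0 \cdot 5\right) 1478 = \left(1268 + 0\right) 1478 = 1268 \cdot 1478 = 1874104$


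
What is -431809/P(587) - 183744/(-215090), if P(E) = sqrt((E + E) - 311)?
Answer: 91872/107545 - 431809*sqrt(863)/863 ≈ -14698.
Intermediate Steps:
P(E) = sqrt(-311 + 2*E) (P(E) = sqrt(2*E - 311) = sqrt(-311 + 2*E))
-431809/P(587) - 183744/(-215090) = -431809/sqrt(-311 + 2*587) - 183744/(-215090) = -431809/sqrt(-311 + 1174) - 183744*(-1/215090) = -431809*sqrt(863)/863 + 91872/107545 = 91872/107545 - 431809*sqrt(863)/863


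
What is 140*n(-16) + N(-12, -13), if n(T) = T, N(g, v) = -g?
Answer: -2228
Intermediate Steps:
140*n(-16) + N(-12, -13) = 140*(-16) - 1*(-12) = -2240 + 12 = -2228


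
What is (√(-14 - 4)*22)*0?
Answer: 0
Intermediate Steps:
(√(-14 - 4)*22)*0 = (√(-18)*22)*0 = ((3*I*√2)*22)*0 = (66*I*√2)*0 = 0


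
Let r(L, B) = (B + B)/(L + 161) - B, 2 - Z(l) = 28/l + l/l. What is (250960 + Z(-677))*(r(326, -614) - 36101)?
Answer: -2936459952423125/329699 ≈ -8.9065e+9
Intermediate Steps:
Z(l) = 1 - 28/l (Z(l) = 2 - (28/l + l/l) = 2 - (28/l + 1) = 2 - (1 + 28/l) = 2 + (-1 - 28/l) = 1 - 28/l)
r(L, B) = -B + 2*B/(161 + L) (r(L, B) = (2*B)/(161 + L) - B = 2*B/(161 + L) - B = -B + 2*B/(161 + L))
(250960 + Z(-677))*(r(326, -614) - 36101) = (250960 + (-28 - 677)/(-677))*(-1*(-614)*(159 + 326)/(161 + 326) - 36101) = (250960 - 1/677*(-705))*(-1*(-614)*485/487 - 36101) = (250960 + 705/677)*(-1*(-614)*1/487*485 - 36101) = 169900625*(297790/487 - 36101)/677 = (169900625/677)*(-17283397/487) = -2936459952423125/329699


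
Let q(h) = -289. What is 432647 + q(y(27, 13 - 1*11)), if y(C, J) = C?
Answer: 432358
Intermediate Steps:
432647 + q(y(27, 13 - 1*11)) = 432647 - 289 = 432358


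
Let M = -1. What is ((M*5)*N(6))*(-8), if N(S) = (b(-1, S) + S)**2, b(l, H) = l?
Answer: 1000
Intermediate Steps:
N(S) = (-1 + S)**2
((M*5)*N(6))*(-8) = ((-1*5)*(-1 + 6)**2)*(-8) = -5*5**2*(-8) = -5*25*(-8) = -125*(-8) = 1000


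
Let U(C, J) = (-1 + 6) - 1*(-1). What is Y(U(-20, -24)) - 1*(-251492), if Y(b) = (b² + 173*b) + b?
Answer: 252572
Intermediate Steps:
U(C, J) = 6 (U(C, J) = 5 + 1 = 6)
Y(b) = b² + 174*b
Y(U(-20, -24)) - 1*(-251492) = 6*(174 + 6) - 1*(-251492) = 6*180 + 251492 = 1080 + 251492 = 252572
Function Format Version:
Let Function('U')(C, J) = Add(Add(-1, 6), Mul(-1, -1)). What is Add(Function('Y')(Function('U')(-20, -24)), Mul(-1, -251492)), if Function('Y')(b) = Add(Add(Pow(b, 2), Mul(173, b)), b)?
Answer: 252572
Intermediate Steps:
Function('U')(C, J) = 6 (Function('U')(C, J) = Add(5, 1) = 6)
Function('Y')(b) = Add(Pow(b, 2), Mul(174, b))
Add(Function('Y')(Function('U')(-20, -24)), Mul(-1, -251492)) = Add(Mul(6, Add(174, 6)), Mul(-1, -251492)) = Add(Mul(6, 180), 251492) = Add(1080, 251492) = 252572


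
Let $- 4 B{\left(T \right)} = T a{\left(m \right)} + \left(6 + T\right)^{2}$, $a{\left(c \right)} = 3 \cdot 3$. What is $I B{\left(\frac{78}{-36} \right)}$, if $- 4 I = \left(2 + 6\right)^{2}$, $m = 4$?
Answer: $- \frac{173}{9} \approx -19.222$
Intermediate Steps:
$a{\left(c \right)} = 9$
$I = -16$ ($I = - \frac{\left(2 + 6\right)^{2}}{4} = - \frac{8^{2}}{4} = \left(- \frac{1}{4}\right) 64 = -16$)
$B{\left(T \right)} = - \frac{9 T}{4} - \frac{\left(6 + T\right)^{2}}{4}$ ($B{\left(T \right)} = - \frac{T 9 + \left(6 + T\right)^{2}}{4} = - \frac{9 T + \left(6 + T\right)^{2}}{4} = - \frac{\left(6 + T\right)^{2} + 9 T}{4} = - \frac{9 T}{4} - \frac{\left(6 + T\right)^{2}}{4}$)
$I B{\left(\frac{78}{-36} \right)} = - 16 \left(- \frac{9 \frac{78}{-36}}{4} - \frac{\left(6 + \frac{78}{-36}\right)^{2}}{4}\right) = - 16 \left(- \frac{9 \cdot 78 \left(- \frac{1}{36}\right)}{4} - \frac{\left(6 + 78 \left(- \frac{1}{36}\right)\right)^{2}}{4}\right) = - 16 \left(\left(- \frac{9}{4}\right) \left(- \frac{13}{6}\right) - \frac{\left(6 - \frac{13}{6}\right)^{2}}{4}\right) = - 16 \left(\frac{39}{8} - \frac{\left(\frac{23}{6}\right)^{2}}{4}\right) = - 16 \left(\frac{39}{8} - \frac{529}{144}\right) = \left(-16\right) \frac{173}{144} = - \frac{173}{9}$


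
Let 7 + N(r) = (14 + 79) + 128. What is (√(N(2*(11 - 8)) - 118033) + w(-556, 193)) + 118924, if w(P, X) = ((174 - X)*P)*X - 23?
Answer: 2157753 + 3*I*√13091 ≈ 2.1578e+6 + 343.25*I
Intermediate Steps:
N(r) = 214 (N(r) = -7 + ((14 + 79) + 128) = -7 + (93 + 128) = -7 + 221 = 214)
w(P, X) = -23 + P*X*(174 - X) (w(P, X) = (P*(174 - X))*X - 23 = P*X*(174 - X) - 23 = -23 + P*X*(174 - X))
(√(N(2*(11 - 8)) - 118033) + w(-556, 193)) + 118924 = (√(214 - 118033) + (-23 - 1*(-556)*193² + 174*(-556)*193)) + 118924 = (√(-117819) + (-23 - 1*(-556)*37249 - 18671592)) + 118924 = (3*I*√13091 + (-23 + 20710444 - 18671592)) + 118924 = (3*I*√13091 + 2038829) + 118924 = (2038829 + 3*I*√13091) + 118924 = 2157753 + 3*I*√13091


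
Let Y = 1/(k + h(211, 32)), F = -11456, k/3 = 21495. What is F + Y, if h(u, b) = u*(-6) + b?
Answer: -724603455/63251 ≈ -11456.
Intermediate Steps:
k = 64485 (k = 3*21495 = 64485)
h(u, b) = b - 6*u (h(u, b) = -6*u + b = b - 6*u)
Y = 1/63251 (Y = 1/(64485 + (32 - 6*211)) = 1/(64485 + (32 - 1266)) = 1/(64485 - 1234) = 1/63251 ≈ 1.5810e-5)
F + Y = -11456 + 1/63251 = -724603455/63251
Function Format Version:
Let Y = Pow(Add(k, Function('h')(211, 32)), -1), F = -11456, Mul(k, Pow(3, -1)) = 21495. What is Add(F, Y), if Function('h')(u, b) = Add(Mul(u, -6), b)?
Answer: Rational(-724603455, 63251) ≈ -11456.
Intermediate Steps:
k = 64485 (k = Mul(3, 21495) = 64485)
Function('h')(u, b) = Add(b, Mul(-6, u)) (Function('h')(u, b) = Add(Mul(-6, u), b) = Add(b, Mul(-6, u)))
Y = Rational(1, 63251) (Y = Pow(Add(64485, Add(32, Mul(-6, 211))), -1) = Pow(Add(64485, Add(32, -1266)), -1) = Pow(Add(64485, -1234), -1) = Pow(63251, -1) = Rational(1, 63251) ≈ 1.5810e-5)
Add(F, Y) = Add(-11456, Rational(1, 63251)) = Rational(-724603455, 63251)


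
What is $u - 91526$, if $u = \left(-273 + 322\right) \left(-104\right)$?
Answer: $-96622$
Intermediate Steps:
$u = -5096$ ($u = 49 \left(-104\right) = -5096$)
$u - 91526 = -5096 - 91526 = -96622$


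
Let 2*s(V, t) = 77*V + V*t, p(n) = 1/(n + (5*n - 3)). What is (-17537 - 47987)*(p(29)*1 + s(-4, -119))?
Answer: -941252260/171 ≈ -5.5044e+6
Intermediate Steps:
p(n) = 1/(-3 + 6*n) (p(n) = 1/(n + (-3 + 5*n)) = 1/(-3 + 6*n))
s(V, t) = 77*V/2 + V*t/2 (s(V, t) = (77*V + V*t)/2 = 77*V/2 + V*t/2)
(-17537 - 47987)*(p(29)*1 + s(-4, -119)) = (-17537 - 47987)*((1/(3*(-1 + 2*29)))*1 + (½)*(-4)*(77 - 119)) = -65524*((1/(3*(-1 + 58)))*1 + (½)*(-4)*(-42)) = -65524*(((⅓)/57)*1 + 84) = -65524*(((⅓)*(1/57))*1 + 84) = -65524*((1/171)*1 + 84) = -65524*(1/171 + 84) = -65524*14365/171 = -941252260/171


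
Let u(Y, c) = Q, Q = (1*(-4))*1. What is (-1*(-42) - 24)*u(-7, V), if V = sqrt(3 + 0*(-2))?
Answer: -72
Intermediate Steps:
V = sqrt(3) (V = sqrt(3 + 0) = sqrt(3) ≈ 1.7320)
Q = -4 (Q = -4*1 = -4)
u(Y, c) = -4
(-1*(-42) - 24)*u(-7, V) = (-1*(-42) - 24)*(-4) = (42 - 24)*(-4) = 18*(-4) = -72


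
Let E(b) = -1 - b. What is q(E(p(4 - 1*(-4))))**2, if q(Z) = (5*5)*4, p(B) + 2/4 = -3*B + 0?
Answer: 10000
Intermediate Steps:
p(B) = -1/2 - 3*B (p(B) = -1/2 + (-3*B + 0) = -1/2 - 3*B)
q(Z) = 100 (q(Z) = 25*4 = 100)
q(E(p(4 - 1*(-4))))**2 = 100**2 = 10000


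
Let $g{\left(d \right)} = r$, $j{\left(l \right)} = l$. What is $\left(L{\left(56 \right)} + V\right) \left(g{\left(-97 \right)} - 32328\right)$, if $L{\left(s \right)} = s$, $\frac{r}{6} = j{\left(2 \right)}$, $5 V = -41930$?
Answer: $269192280$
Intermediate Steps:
$V = -8386$ ($V = \frac{1}{5} \left(-41930\right) = -8386$)
$r = 12$ ($r = 6 \cdot 2 = 12$)
$g{\left(d \right)} = 12$
$\left(L{\left(56 \right)} + V\right) \left(g{\left(-97 \right)} - 32328\right) = \left(56 - 8386\right) \left(12 - 32328\right) = \left(-8330\right) \left(-32316\right) = 269192280$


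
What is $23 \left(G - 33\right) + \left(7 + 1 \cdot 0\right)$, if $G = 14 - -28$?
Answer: $214$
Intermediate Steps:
$G = 42$ ($G = 14 + 28 = 42$)
$23 \left(G - 33\right) + \left(7 + 1 \cdot 0\right) = 23 \left(42 - 33\right) + \left(7 + 1 \cdot 0\right) = 23 \cdot 9 + \left(7 + 0\right) = 207 + 7 = 214$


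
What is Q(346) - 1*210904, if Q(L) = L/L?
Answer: -210903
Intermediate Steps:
Q(L) = 1
Q(346) - 1*210904 = 1 - 1*210904 = 1 - 210904 = -210903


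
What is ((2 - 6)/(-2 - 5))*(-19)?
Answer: -76/7 ≈ -10.857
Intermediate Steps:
((2 - 6)/(-2 - 5))*(-19) = -4/(-7)*(-19) = -4*(-⅐)*(-19) = (4/7)*(-19) = -76/7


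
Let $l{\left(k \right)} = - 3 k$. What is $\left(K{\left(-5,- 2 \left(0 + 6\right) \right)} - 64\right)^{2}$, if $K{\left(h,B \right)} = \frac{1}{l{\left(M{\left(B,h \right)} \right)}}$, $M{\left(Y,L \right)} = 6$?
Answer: $\frac{1329409}{324} \approx 4103.1$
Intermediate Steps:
$K{\left(h,B \right)} = - \frac{1}{18}$ ($K{\left(h,B \right)} = \frac{1}{\left(-3\right) 6} = \frac{1}{-18} = - \frac{1}{18}$)
$\left(K{\left(-5,- 2 \left(0 + 6\right) \right)} - 64\right)^{2} = \left(- \frac{1}{18} - 64\right)^{2} = \left(- \frac{1153}{18}\right)^{2} = \frac{1329409}{324}$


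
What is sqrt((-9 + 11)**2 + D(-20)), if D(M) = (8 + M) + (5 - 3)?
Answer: I*sqrt(6) ≈ 2.4495*I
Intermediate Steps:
D(M) = 10 + M (D(M) = (8 + M) + 2 = 10 + M)
sqrt((-9 + 11)**2 + D(-20)) = sqrt((-9 + 11)**2 + (10 - 20)) = sqrt(2**2 - 10) = sqrt(4 - 10) = sqrt(-6) = I*sqrt(6)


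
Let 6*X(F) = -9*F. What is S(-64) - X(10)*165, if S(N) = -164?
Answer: 2311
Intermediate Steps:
X(F) = -3*F/2 (X(F) = (-9*F)/6 = -3*F/2)
S(-64) - X(10)*165 = -164 - (-3/2*10)*165 = -164 - (-15)*165 = -164 - 1*(-2475) = -164 + 2475 = 2311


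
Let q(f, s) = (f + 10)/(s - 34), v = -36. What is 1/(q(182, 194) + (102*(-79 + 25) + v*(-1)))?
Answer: -5/27354 ≈ -0.00018279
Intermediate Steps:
q(f, s) = (10 + f)/(-34 + s)
1/(q(182, 194) + (102*(-79 + 25) + v*(-1))) = 1/((10 + 182)/(-34 + 194) + (102*(-79 + 25) - 36*(-1))) = 1/(192/160 + (102*(-54) + 36)) = 1/((1/160)*192 + (-5508 + 36)) = 1/(6/5 - 5472) = 1/(-27354/5) = -5/27354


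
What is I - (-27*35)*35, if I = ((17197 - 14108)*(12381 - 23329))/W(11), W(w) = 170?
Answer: -829283/5 ≈ -1.6586e+5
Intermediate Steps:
I = -994658/5 (I = ((17197 - 14108)*(12381 - 23329))/170 = (3089*(-10948))*(1/170) = -33818372*1/170 = -994658/5 ≈ -1.9893e+5)
I - (-27*35)*35 = -994658/5 - (-27*35)*35 = -994658/5 - (-945)*35 = -994658/5 - 1*(-33075) = -994658/5 + 33075 = -829283/5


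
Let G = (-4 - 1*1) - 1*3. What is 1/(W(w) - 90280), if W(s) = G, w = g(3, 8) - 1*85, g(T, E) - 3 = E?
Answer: -1/90288 ≈ -1.1076e-5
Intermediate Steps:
g(T, E) = 3 + E
G = -8 (G = (-4 - 1) - 3 = -5 - 3 = -8)
w = -74 (w = (3 + 8) - 1*85 = 11 - 85 = -74)
W(s) = -8
1/(W(w) - 90280) = 1/(-8 - 90280) = 1/(-90288) = -1/90288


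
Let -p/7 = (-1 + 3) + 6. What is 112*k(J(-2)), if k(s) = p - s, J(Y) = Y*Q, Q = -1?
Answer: -6496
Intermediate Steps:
p = -56 (p = -7*((-1 + 3) + 6) = -7*(2 + 6) = -7*8 = -56)
J(Y) = -Y (J(Y) = Y*(-1) = -Y)
k(s) = -56 - s
112*k(J(-2)) = 112*(-56 - (-1)*(-2)) = 112*(-56 - 1*2) = 112*(-56 - 2) = 112*(-58) = -6496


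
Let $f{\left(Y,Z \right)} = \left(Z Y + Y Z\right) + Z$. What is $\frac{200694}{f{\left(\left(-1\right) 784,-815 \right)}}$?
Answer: $\frac{200694}{1277105} \approx 0.15715$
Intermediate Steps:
$f{\left(Y,Z \right)} = Z + 2 Y Z$ ($f{\left(Y,Z \right)} = \left(Y Z + Y Z\right) + Z = 2 Y Z + Z = Z + 2 Y Z$)
$\frac{200694}{f{\left(\left(-1\right) 784,-815 \right)}} = \frac{200694}{\left(-815\right) \left(1 + 2 \left(\left(-1\right) 784\right)\right)} = \frac{200694}{\left(-815\right) \left(1 + 2 \left(-784\right)\right)} = \frac{200694}{\left(-815\right) \left(1 - 1568\right)} = \frac{200694}{\left(-815\right) \left(-1567\right)} = \frac{200694}{1277105}$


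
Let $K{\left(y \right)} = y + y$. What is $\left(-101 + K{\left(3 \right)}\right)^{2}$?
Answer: $9025$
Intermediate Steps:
$K{\left(y \right)} = 2 y$
$\left(-101 + K{\left(3 \right)}\right)^{2} = \left(-101 + 2 \cdot 3\right)^{2} = \left(-101 + 6\right)^{2} = \left(-95\right)^{2} = 9025$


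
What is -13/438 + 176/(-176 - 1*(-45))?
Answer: -78791/57378 ≈ -1.3732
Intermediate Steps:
-13/438 + 176/(-176 - 1*(-45)) = -13*1/438 + 176/(-176 + 45) = -13/438 + 176/(-131) = -13/438 + 176*(-1/131) = -13/438 - 176/131 = -78791/57378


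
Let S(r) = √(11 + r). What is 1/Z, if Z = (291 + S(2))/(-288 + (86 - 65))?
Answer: -77697/84668 + 267*√13/84668 ≈ -0.90630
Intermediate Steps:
Z = -97/89 - √13/267 (Z = (291 + √(11 + 2))/(-288 + (86 - 65)) = (291 + √13)/(-288 + 21) = (291 + √13)/(-267) = (291 + √13)*(-1/267) = -97/89 - √13/267 ≈ -1.1034)
1/Z = 1/(-97/89 - √13/267)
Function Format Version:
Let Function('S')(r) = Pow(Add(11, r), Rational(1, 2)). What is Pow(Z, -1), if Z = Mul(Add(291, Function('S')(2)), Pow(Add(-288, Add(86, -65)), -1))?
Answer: Add(Rational(-77697, 84668), Mul(Rational(267, 84668), Pow(13, Rational(1, 2)))) ≈ -0.90630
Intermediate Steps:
Z = Add(Rational(-97, 89), Mul(Rational(-1, 267), Pow(13, Rational(1, 2)))) (Z = Mul(Add(291, Pow(Add(11, 2), Rational(1, 2))), Pow(Add(-288, Add(86, -65)), -1)) = Mul(Add(291, Pow(13, Rational(1, 2))), Pow(Add(-288, 21), -1)) = Mul(Add(291, Pow(13, Rational(1, 2))), Pow(-267, -1)) = Mul(Add(291, Pow(13, Rational(1, 2))), Rational(-1, 267)) = Add(Rational(-97, 89), Mul(Rational(-1, 267), Pow(13, Rational(1, 2)))) ≈ -1.1034)
Pow(Z, -1) = Pow(Add(Rational(-97, 89), Mul(Rational(-1, 267), Pow(13, Rational(1, 2)))), -1)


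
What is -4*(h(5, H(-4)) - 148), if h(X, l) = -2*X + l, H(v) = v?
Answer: 648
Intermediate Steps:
h(X, l) = l - 2*X
-4*(h(5, H(-4)) - 148) = -4*((-4 - 2*5) - 148) = -4*((-4 - 10) - 148) = -4*(-14 - 148) = -4*(-162) = 648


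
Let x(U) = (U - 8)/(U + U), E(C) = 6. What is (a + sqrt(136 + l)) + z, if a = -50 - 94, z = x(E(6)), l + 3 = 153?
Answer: -865/6 + sqrt(286) ≈ -127.26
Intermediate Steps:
l = 150 (l = -3 + 153 = 150)
x(U) = (-8 + U)/(2*U) (x(U) = (-8 + U)/((2*U)) = (-8 + U)*(1/(2*U)) = (-8 + U)/(2*U))
z = -1/6 (z = (1/2)*(-8 + 6)/6 = (1/2)*(1/6)*(-2) = -1/6 ≈ -0.16667)
a = -144
(a + sqrt(136 + l)) + z = (-144 + sqrt(136 + 150)) - 1/6 = (-144 + sqrt(286)) - 1/6 = -865/6 + sqrt(286)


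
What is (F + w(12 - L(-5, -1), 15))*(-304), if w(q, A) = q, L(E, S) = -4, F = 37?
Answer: -16112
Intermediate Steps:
(F + w(12 - L(-5, -1), 15))*(-304) = (37 + (12 - 1*(-4)))*(-304) = (37 + (12 + 4))*(-304) = (37 + 16)*(-304) = 53*(-304) = -16112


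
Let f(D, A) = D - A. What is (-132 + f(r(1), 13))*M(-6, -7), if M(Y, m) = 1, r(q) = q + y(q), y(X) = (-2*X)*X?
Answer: -146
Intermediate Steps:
y(X) = -2*X**2
r(q) = q - 2*q**2
(-132 + f(r(1), 13))*M(-6, -7) = (-132 + (1*(1 - 2*1) - 1*13))*1 = (-132 + (1*(1 - 2) - 13))*1 = (-132 + (1*(-1) - 13))*1 = (-132 + (-1 - 13))*1 = (-132 - 14)*1 = -146*1 = -146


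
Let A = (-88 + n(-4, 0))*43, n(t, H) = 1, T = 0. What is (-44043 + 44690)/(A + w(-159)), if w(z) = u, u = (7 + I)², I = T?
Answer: -647/3692 ≈ -0.17524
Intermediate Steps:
A = -3741 (A = (-88 + 1)*43 = -87*43 = -3741)
I = 0
u = 49 (u = (7 + 0)² = 7² = 49)
w(z) = 49
(-44043 + 44690)/(A + w(-159)) = (-44043 + 44690)/(-3741 + 49) = 647/(-3692) = 647*(-1/3692) = -647/3692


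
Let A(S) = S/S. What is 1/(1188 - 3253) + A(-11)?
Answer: 2064/2065 ≈ 0.99952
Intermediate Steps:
A(S) = 1
1/(1188 - 3253) + A(-11) = 1/(1188 - 3253) + 1 = 1/(-2065) + 1 = -1/2065 + 1 = 2064/2065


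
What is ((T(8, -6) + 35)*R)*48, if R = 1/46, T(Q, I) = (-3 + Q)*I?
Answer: 120/23 ≈ 5.2174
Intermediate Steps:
T(Q, I) = I*(-3 + Q)
R = 1/46 ≈ 0.021739
((T(8, -6) + 35)*R)*48 = ((-6*(-3 + 8) + 35)*(1/46))*48 = ((-6*5 + 35)*(1/46))*48 = ((-30 + 35)*(1/46))*48 = (5*(1/46))*48 = (5/46)*48 = 120/23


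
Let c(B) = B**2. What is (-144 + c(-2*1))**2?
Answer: 19600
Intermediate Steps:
(-144 + c(-2*1))**2 = (-144 + (-2*1)**2)**2 = (-144 + (-2)**2)**2 = (-144 + 4)**2 = (-140)**2 = 19600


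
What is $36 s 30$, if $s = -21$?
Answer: $-22680$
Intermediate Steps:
$36 s 30 = 36 \left(-21\right) 30 = \left(-756\right) 30 = -22680$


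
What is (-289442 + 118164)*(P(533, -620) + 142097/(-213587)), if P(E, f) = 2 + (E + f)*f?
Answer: -1973322588211246/213587 ≈ -9.2390e+9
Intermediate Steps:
P(E, f) = 2 + f*(E + f)
(-289442 + 118164)*(P(533, -620) + 142097/(-213587)) = (-289442 + 118164)*((2 + (-620)² + 533*(-620)) + 142097/(-213587)) = -171278*((2 + 384400 - 330460) + 142097*(-1/213587)) = -171278*(53942 - 142097/213587) = -171278*11521167857/213587 = -1973322588211246/213587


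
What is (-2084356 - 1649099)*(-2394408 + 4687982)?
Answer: -8562955318170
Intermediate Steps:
(-2084356 - 1649099)*(-2394408 + 4687982) = -3733455*2293574 = -8562955318170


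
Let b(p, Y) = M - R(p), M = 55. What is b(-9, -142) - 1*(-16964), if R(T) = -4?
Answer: 17023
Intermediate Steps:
b(p, Y) = 59 (b(p, Y) = 55 - 1*(-4) = 55 + 4 = 59)
b(-9, -142) - 1*(-16964) = 59 - 1*(-16964) = 59 + 16964 = 17023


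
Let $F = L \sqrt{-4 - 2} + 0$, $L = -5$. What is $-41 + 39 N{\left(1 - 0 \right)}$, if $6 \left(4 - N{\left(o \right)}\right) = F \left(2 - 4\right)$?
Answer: $115 - 65 i \sqrt{6} \approx 115.0 - 159.22 i$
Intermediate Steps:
$F = - 5 i \sqrt{6}$ ($F = - 5 \sqrt{-4 - 2} + 0 = - 5 \sqrt{-6} + 0 = - 5 i \sqrt{6} + 0 = - 5 i \sqrt{6} \approx - 12.247 i$)
$N{\left(o \right)} = 4 - \frac{5 i \sqrt{6}}{3}$ ($N{\left(o \right)} = 4 - \frac{- 5 i \sqrt{6} \left(2 - 4\right)}{6} = 4 - \frac{- 5 i \sqrt{6} \left(-2\right)}{6} = 4 - \frac{10 i \sqrt{6}}{6} = 4 - \frac{5 i \sqrt{6}}{3}$)
$-41 + 39 N{\left(1 - 0 \right)} = -41 + 39 \left(4 - \frac{5 i \sqrt{6}}{3}\right) = -41 + \left(156 - 65 i \sqrt{6}\right) = 115 - 65 i \sqrt{6}$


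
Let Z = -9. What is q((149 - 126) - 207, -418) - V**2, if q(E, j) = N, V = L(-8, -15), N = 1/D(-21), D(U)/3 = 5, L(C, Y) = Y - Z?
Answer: -539/15 ≈ -35.933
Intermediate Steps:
L(C, Y) = 9 + Y (L(C, Y) = Y - 1*(-9) = Y + 9 = 9 + Y)
D(U) = 15 (D(U) = 3*5 = 15)
N = 1/15 ≈ 0.066667
V = -6 (V = 9 - 15 = -6)
q(E, j) = 1/15
q((149 - 126) - 207, -418) - V**2 = 1/15 - 1*(-6)**2 = 1/15 - 1*36 = 1/15 - 36 = -539/15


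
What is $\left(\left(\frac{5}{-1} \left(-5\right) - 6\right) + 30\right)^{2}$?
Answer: $2401$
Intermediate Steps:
$\left(\left(\frac{5}{-1} \left(-5\right) - 6\right) + 30\right)^{2} = \left(\left(5 \left(-1\right) \left(-5\right) - 6\right) + 30\right)^{2} = \left(\left(\left(-5\right) \left(-5\right) - 6\right) + 30\right)^{2} = \left(\left(25 - 6\right) + 30\right)^{2} = \left(19 + 30\right)^{2} = 49^{2} = 2401$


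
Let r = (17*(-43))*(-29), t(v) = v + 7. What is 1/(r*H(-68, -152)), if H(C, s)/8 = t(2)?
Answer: 1/1526328 ≈ 6.5517e-7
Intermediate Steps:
t(v) = 7 + v
H(C, s) = 72 (H(C, s) = 8*(7 + 2) = 8*9 = 72)
r = 21199 (r = -731*(-29) = 21199)
1/(r*H(-68, -152)) = 1/(21199*72) = (1/21199)*(1/72) = 1/1526328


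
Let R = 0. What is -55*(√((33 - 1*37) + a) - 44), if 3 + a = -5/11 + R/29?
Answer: 2420 - 5*I*√902 ≈ 2420.0 - 150.17*I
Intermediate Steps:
a = -38/11 (a = -3 + (-5/11 + 0/29) = -3 + (-5*1/11 + 0*(1/29)) = -3 + (-5/11 + 0) = -3 - 5/11 = -38/11 ≈ -3.4545)
-55*(√((33 - 1*37) + a) - 44) = -55*(√((33 - 1*37) - 38/11) - 44) = -55*(√((33 - 37) - 38/11) - 44) = -55*(√(-4 - 38/11) - 44) = -55*(√(-82/11) - 44) = -55*(I*√902/11 - 44) = -55*(-44 + I*√902/11) = 2420 - 5*I*√902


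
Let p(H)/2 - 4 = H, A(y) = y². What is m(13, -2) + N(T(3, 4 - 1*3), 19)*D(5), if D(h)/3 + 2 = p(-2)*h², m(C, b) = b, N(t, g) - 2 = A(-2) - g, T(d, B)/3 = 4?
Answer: -3824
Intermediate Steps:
T(d, B) = 12 (T(d, B) = 3*4 = 12)
p(H) = 8 + 2*H
N(t, g) = 6 - g (N(t, g) = 2 + ((-2)² - g) = 2 + (4 - g) = 6 - g)
D(h) = -6 + 12*h² (D(h) = -6 + 3*((8 + 2*(-2))*h²) = -6 + 3*((8 - 4)*h²) = -6 + 3*(4*h²) = -6 + 12*h²)
m(13, -2) + N(T(3, 4 - 1*3), 19)*D(5) = -2 + (6 - 1*19)*(-6 + 12*5²) = -2 + (6 - 19)*(-6 + 12*25) = -2 - 13*(-6 + 300) = -2 - 13*294 = -2 - 3822 = -3824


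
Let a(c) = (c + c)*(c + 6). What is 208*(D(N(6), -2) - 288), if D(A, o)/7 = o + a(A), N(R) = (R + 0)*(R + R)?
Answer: 16290976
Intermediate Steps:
a(c) = 2*c*(6 + c) (a(c) = (2*c)*(6 + c) = 2*c*(6 + c))
N(R) = 2*R² (N(R) = R*(2*R) = 2*R²)
D(A, o) = 7*o + 14*A*(6 + A) (D(A, o) = 7*(o + 2*A*(6 + A)) = 7*o + 14*A*(6 + A))
208*(D(N(6), -2) - 288) = 208*((7*(-2) + 14*(2*6²)*(6 + 2*6²)) - 288) = 208*((-14 + 14*(2*36)*(6 + 2*36)) - 288) = 208*((-14 + 14*72*(6 + 72)) - 288) = 208*((-14 + 14*72*78) - 288) = 208*((-14 + 78624) - 288) = 208*(78610 - 288) = 208*78322 = 16290976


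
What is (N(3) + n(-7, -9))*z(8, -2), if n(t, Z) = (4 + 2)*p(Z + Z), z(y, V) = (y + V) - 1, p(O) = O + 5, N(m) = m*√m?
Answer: -390 + 15*√3 ≈ -364.02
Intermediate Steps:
N(m) = m^(3/2)
p(O) = 5 + O
z(y, V) = -1 + V + y (z(y, V) = (V + y) - 1 = -1 + V + y)
n(t, Z) = 30 + 12*Z (n(t, Z) = (4 + 2)*(5 + (Z + Z)) = 6*(5 + 2*Z) = 30 + 12*Z)
(N(3) + n(-7, -9))*z(8, -2) = (3^(3/2) + (30 + 12*(-9)))*(-1 - 2 + 8) = (3*√3 + (30 - 108))*5 = (3*√3 - 78)*5 = (-78 + 3*√3)*5 = -390 + 15*√3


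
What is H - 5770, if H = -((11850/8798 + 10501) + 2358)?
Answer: -81954896/4399 ≈ -18630.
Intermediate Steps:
H = -56572666/4399 (H = -((11850*(1/8798) + 10501) + 2358) = -((5925/4399 + 10501) + 2358) = -(46199824/4399 + 2358) = -1*56572666/4399 = -56572666/4399 ≈ -12860.)
H - 5770 = -56572666/4399 - 5770 = -81954896/4399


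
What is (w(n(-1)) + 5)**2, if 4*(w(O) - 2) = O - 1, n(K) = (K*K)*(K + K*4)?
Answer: 121/4 ≈ 30.250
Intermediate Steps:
n(K) = 5*K**3 (n(K) = K**2*(K + 4*K) = K**2*(5*K) = 5*K**3)
w(O) = 7/4 + O/4 (w(O) = 2 + (O - 1)/4 = 2 + (-1 + O)/4 = 2 + (-1/4 + O/4) = 7/4 + O/4)
(w(n(-1)) + 5)**2 = ((7/4 + (5*(-1)**3)/4) + 5)**2 = ((7/4 + (5*(-1))/4) + 5)**2 = ((7/4 + (1/4)*(-5)) + 5)**2 = ((7/4 - 5/4) + 5)**2 = (1/2 + 5)**2 = (11/2)**2 = 121/4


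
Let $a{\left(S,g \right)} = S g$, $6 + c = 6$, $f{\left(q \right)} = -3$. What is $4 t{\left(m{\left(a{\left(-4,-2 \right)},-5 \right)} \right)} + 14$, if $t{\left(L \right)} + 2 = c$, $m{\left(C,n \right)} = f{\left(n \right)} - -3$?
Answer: $6$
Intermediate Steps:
$c = 0$ ($c = -6 + 6 = 0$)
$m{\left(C,n \right)} = 0$ ($m{\left(C,n \right)} = -3 - -3 = -3 + 3 = 0$)
$t{\left(L \right)} = -2$ ($t{\left(L \right)} = -2 + 0 = -2$)
$4 t{\left(m{\left(a{\left(-4,-2 \right)},-5 \right)} \right)} + 14 = 4 \left(-2\right) + 14 = -8 + 14 = 6$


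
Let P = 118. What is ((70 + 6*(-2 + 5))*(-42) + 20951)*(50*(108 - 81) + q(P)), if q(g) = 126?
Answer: 25468380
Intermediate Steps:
((70 + 6*(-2 + 5))*(-42) + 20951)*(50*(108 - 81) + q(P)) = ((70 + 6*(-2 + 5))*(-42) + 20951)*(50*(108 - 81) + 126) = ((70 + 6*3)*(-42) + 20951)*(50*27 + 126) = ((70 + 18)*(-42) + 20951)*(1350 + 126) = (88*(-42) + 20951)*1476 = (-3696 + 20951)*1476 = 17255*1476 = 25468380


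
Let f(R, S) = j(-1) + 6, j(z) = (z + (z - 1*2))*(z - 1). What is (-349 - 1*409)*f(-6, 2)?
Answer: -10612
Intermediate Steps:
j(z) = (-1 + z)*(-2 + 2*z) (j(z) = (z + (z - 2))*(-1 + z) = (z + (-2 + z))*(-1 + z) = (-2 + 2*z)*(-1 + z) = (-1 + z)*(-2 + 2*z))
f(R, S) = 14 (f(R, S) = (2 - 4*(-1) + 2*(-1)²) + 6 = (2 + 4 + 2*1) + 6 = (2 + 4 + 2) + 6 = 8 + 6 = 14)
(-349 - 1*409)*f(-6, 2) = (-349 - 1*409)*14 = (-349 - 409)*14 = -758*14 = -10612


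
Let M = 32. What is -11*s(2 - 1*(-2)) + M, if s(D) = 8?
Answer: -56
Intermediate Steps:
-11*s(2 - 1*(-2)) + M = -11*8 + 32 = -88 + 32 = -56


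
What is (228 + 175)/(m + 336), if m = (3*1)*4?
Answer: 403/348 ≈ 1.1580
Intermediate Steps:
m = 12 (m = 3*4 = 12)
(228 + 175)/(m + 336) = (228 + 175)/(12 + 336) = 403/348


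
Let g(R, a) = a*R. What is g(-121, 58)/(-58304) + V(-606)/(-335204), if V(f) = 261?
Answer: 292155541/2442966752 ≈ 0.11959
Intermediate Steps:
g(R, a) = R*a
g(-121, 58)/(-58304) + V(-606)/(-335204) = -121*58/(-58304) + 261/(-335204) = -7018*(-1/58304) + 261*(-1/335204) = 3509/29152 - 261/335204 = 292155541/2442966752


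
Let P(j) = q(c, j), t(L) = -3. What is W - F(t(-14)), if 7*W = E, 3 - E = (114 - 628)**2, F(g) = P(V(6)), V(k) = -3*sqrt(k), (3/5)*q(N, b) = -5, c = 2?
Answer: -792404/21 ≈ -37734.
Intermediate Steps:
q(N, b) = -25/3 (q(N, b) = (5/3)*(-5) = -25/3)
P(j) = -25/3
F(g) = -25/3
E = -264193 (E = 3 - (114 - 628)**2 = 3 - 1*(-514)**2 = 3 - 1*264196 = 3 - 264196 = -264193)
W = -264193/7 (W = (1/7)*(-264193) = -264193/7 ≈ -37742.)
W - F(t(-14)) = -264193/7 - 1*(-25/3) = -264193/7 + 25/3 = -792404/21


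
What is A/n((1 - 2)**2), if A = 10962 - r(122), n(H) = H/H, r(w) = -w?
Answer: 11084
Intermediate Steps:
n(H) = 1
A = 11084 (A = 10962 - (-1)*122 = 10962 - 1*(-122) = 10962 + 122 = 11084)
A/n((1 - 2)**2) = 11084/1 = 11084*1 = 11084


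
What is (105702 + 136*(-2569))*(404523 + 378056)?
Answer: -190700415878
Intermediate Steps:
(105702 + 136*(-2569))*(404523 + 378056) = (105702 - 349384)*782579 = -243682*782579 = -190700415878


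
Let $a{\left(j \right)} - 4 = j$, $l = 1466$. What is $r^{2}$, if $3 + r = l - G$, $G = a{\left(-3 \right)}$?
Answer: $2137444$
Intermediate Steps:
$a{\left(j \right)} = 4 + j$
$G = 1$ ($G = 4 - 3 = 1$)
$r = 1462$ ($r = -3 + \left(1466 - 1\right) = -3 + 1465 = 1462$)
$r^{2} = 1462^{2} = 2137444$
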